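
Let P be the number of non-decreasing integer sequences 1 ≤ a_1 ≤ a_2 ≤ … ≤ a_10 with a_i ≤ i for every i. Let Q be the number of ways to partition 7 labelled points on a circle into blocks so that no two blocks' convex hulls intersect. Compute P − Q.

16367

Weakly increasing sequences with a_i ≤ i biject with Dyck paths of semilength 10, so there are C_10. So P = C_10 = 16796.
Non-crossing partitions of an n-element set are counted by C_n; here n = 7. So Q = C_7 = 429.
P − Q = 16796 − 429 = 16367.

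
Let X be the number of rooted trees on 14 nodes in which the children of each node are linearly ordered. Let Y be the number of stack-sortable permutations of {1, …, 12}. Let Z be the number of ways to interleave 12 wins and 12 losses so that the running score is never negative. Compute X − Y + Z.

Rooted ordered (plane) trees on m nodes have m−1 edges and are counted by C_{m−1}; m = 14 gives C_13. So X = C_13 = 742900.
By Knuth's characterisation, the stack-sortable permutations of length 12 are the 231-avoiders, numbering C_12. So Y = C_12 = 208012.
Reading a vote for the leader as '(' and for the other as ')' turns such a sequence into a balanced string of 12 pairs, so the count is C_12. So Z = C_12 = 208012.
X − Y + Z = 742900 − 208012 + 208012 = 742900.

742900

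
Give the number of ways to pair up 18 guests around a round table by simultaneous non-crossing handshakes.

4862

Non-crossing handshake pairings of 2n people are counted by C_n; 18 people gives n = 9.
C_9 = 4862.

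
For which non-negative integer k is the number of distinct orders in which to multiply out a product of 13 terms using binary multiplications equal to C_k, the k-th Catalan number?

12

Parenthesizations of m factors correspond to full binary trees with m leaves, counted by C_{m−1}; m = 13 gives C_12.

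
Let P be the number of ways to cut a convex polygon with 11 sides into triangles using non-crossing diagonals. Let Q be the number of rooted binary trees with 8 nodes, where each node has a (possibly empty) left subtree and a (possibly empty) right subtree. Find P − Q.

3432

Triangulations of a convex m-gon are counted by C_{m−2}; with m = 11 this is C_9. So P = C_9 = 4862.
There are C_n binary search tree shapes on n keys; with n = 8 that is C_8. So Q = C_8 = 1430.
P − Q = 4862 − 1430 = 3432.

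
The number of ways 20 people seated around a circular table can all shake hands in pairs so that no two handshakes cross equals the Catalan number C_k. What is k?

10

Non-crossing handshake pairings of 2n people are counted by C_n; 20 people gives n = 10.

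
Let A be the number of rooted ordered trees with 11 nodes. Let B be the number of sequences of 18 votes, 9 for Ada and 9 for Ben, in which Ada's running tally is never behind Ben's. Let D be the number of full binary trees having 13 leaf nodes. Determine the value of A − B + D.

Rooted ordered (plane) trees on m nodes have m−1 edges and are counted by C_{m−1}; m = 11 gives C_10. So A = C_10 = 16796.
Reading a vote for the leader as '(' and for the other as ')' turns such a sequence into a balanced string of 9 pairs, so the count is C_9. So B = C_9 = 4862.
Full binary trees with 13 leaves have 13−1 = 12 internal nodes, so there are C_12 of them. So D = C_12 = 208012.
A − B + D = 16796 − 4862 + 208012 = 219946.

219946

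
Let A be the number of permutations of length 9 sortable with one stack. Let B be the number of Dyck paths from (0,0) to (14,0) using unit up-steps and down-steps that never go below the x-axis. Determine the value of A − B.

4433

By Knuth's characterisation, the stack-sortable permutations of length 9 are the 231-avoiders, numbering C_9. So A = C_9 = 4862.
Paths of 7 up- and 7 down-steps that never dip below the axis are Dyck paths; their count is C_7. So B = C_7 = 429.
A − B = 4862 − 429 = 4433.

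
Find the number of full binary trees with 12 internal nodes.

208012

The number of full binary trees on 12 internal nodes is the Catalan number C_12.
C_12 = C(24,12)/13 = 2704156/13 = 208012.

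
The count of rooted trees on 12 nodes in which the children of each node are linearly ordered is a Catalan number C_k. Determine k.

11

A rooted plane tree on 12 nodes has 11 edges, and such trees are counted by C_11.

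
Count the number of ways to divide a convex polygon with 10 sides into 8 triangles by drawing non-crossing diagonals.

1430

Triangulations of a convex m-gon are counted by C_{m−2}; with m = 10 this is C_8.
C_8 = 1430.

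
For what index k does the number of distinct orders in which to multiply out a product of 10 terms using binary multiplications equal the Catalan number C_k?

Ways to associate a product of 10 factors correspond to binary trees on 10 leaves, so the count is C_9.

9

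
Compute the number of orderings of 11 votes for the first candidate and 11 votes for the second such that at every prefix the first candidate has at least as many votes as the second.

Ballot sequences with n votes each where one side never trails are Dyck words, counted by C_n; here n = 11.
C_11 = 58786.

58786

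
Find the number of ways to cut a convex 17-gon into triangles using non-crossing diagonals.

A convex 17-gon is triangulated into 15 triangles, and the number of such triangulations is the Catalan number C_{17−2} = C_15.
C_15 = C_14 · 2(2·14+1)/(14+2) = 2674440 · 58/16 = 9694845.

9694845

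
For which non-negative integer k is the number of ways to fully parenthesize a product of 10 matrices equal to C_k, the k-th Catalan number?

Bracketing 10 factors into binary products is counted by C_{10−1} = C_9.

9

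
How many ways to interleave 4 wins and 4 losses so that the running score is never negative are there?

14

Ballot sequences with n votes each where one side never trails are Dyck words, counted by C_n; here n = 4.
C_4 = C(8,4)/5 = 70/5 = 14.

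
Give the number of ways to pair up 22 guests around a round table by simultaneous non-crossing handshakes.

Non-crossing handshake pairings of 2n people are counted by C_n; 22 people gives n = 11.
C_11 = C(22,11)/12 = 705432/12 = 58786.

58786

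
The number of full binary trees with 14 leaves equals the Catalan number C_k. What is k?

13

A full binary tree with L leaves has L−1 internal nodes and is counted by C_{L−1}; L = 14 gives C_13.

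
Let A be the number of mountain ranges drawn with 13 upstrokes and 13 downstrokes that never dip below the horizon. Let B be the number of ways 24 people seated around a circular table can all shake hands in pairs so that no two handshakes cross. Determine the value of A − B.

534888

A Dyck path with 13 up-steps and 13 down-steps has semilength 13, so there are C_13 of them. So A = C_13 = 742900.
With 24 = 2·12 people, non-crossing handshake pairings are non-crossing perfect matchings on a circle, counted by C_12. So B = C_12 = 208012.
A − B = 742900 − 208012 = 534888.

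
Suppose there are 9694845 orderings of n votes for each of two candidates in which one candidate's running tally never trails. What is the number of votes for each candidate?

15

Such ballot sequences with n votes each are counted by C_n. Since C_15 = 9694845, the index is 15.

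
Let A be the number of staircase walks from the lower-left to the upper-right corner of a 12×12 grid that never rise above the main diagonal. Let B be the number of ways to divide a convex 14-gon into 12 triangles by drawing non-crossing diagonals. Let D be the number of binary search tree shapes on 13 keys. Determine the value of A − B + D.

Monotone paths in an n×n grid that stay weakly below the diagonal are counted by C_n; here n = 12. So A = C_12 = 208012.
A convex 14-gon is triangulated into 12 triangles, and the number of such triangulations is the Catalan number C_{14−2} = C_12. So B = C_12 = 208012.
Rooted binary trees with 13 nodes (each child slot possibly empty) number C_13. So D = C_13 = 742900.
A − B + D = 208012 − 208012 + 742900 = 742900.

742900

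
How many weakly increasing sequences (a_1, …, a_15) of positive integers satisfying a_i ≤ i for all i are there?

Such sub-staircase sequences of length n are counted by C_n; here n = 15.
C_15 = C_14 · 2(2·14+1)/(14+2) = 2674440 · 58/16 = 9694845.

9694845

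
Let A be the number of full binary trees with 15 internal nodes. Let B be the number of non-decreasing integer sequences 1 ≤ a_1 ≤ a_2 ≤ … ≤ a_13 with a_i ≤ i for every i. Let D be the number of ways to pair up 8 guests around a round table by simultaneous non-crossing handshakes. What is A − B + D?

The number of full binary trees on 15 internal nodes is the Catalan number C_15. So A = C_15 = 9694845.
Weakly increasing sequences with a_i ≤ i biject with Dyck paths of semilength 13, so there are C_13. So B = C_13 = 742900.
Non-crossing handshake pairings of 2n people are counted by C_n; 8 people gives n = 4. So D = C_4 = 14.
A − B + D = 9694845 − 742900 + 14 = 8951959.

8951959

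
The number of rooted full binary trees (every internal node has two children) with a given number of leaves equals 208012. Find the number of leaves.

13

Full binary trees with L leaves are counted by C_{L−1}, and C_12 = 208012.
So the index is 12, and the number of leaves is 12 + 1 = 13.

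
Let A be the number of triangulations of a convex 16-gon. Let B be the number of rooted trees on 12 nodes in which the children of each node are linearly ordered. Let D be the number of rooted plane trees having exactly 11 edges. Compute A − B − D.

The number of triangulations of a 16-gon is the Catalan number C_14 (index = sides − 2). So A = C_14 = 2674440.
Rooted ordered (plane) trees on m nodes have m−1 edges and are counted by C_{m−1}; m = 12 gives C_11. So B = C_11 = 58786.
Rooted ordered trees with n edges are counted by C_n; here n = 11. So D = C_11 = 58786.
A − B − D = 2674440 − 58786 − 58786 = 2556868.

2556868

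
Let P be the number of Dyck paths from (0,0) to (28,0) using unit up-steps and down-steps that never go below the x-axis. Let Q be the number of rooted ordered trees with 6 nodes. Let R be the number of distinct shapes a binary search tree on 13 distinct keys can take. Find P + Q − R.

Dyck paths of semilength n (length 2n) are counted by C_n; here n = 14. So P = C_14 = 2674440.
Rooted ordered (plane) trees on m nodes have m−1 edges and are counted by C_{m−1}; m = 6 gives C_5. So Q = C_5 = 42.
Rooted binary trees with 13 nodes (each child slot possibly empty) number C_13. So R = C_13 = 742900.
P + Q − R = 2674440 + 42 − 742900 = 1931582.

1931582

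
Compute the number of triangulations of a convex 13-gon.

58786

Triangulations of a convex m-gon are counted by C_{m−2}; with m = 13 this is C_11.
C_11 = C(22,11)/12 = 705432/12 = 58786.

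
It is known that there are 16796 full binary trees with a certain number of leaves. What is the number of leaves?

11

Full binary trees with L leaves are counted by C_{L−1}; 16796 = C_10.
So the index is 10, and the number of leaves is 10 + 1 = 11.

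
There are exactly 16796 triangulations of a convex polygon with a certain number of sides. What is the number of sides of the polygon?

12

Triangulations of a convex m-gon are counted by C_{m−2}, and C_10 = 16796.
So m − 2 = 10, giving m = 12 sides.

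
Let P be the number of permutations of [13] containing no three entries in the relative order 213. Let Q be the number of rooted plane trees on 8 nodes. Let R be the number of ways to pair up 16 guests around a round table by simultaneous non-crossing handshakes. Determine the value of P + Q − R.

Permutations of [n] avoiding any single length-3 pattern are counted by C_n; here n = 13. So P = C_13 = 742900.
A rooted plane tree on 8 nodes has 7 edges, and such trees are counted by C_7. So Q = C_7 = 429.
Non-crossing handshake pairings of 2n people are counted by C_n; 16 people gives n = 8. So R = C_8 = 1430.
P + Q − R = 742900 + 429 − 1430 = 741899.

741899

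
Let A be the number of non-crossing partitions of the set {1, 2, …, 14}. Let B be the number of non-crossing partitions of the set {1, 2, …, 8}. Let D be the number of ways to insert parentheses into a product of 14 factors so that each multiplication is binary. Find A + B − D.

The non-crossing partitions of [14] form a lattice of size C_14. So A = C_14 = 2674440.
The non-crossing partitions of [8] form a lattice of size C_8. So B = C_8 = 1430.
Bracketing 14 factors into binary products is counted by C_{14−1} = C_13. So D = C_13 = 742900.
A + B − D = 2674440 + 1430 − 742900 = 1932970.

1932970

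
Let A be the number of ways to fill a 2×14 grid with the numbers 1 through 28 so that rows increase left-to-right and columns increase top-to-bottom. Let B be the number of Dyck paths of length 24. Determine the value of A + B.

Standard Young tableaux of shape 2×n are counted by C_n; here n = 14. So A = C_14 = 2674440.
Paths of 12 up- and 12 down-steps that never dip below the axis are Dyck paths; their count is C_12. So B = C_12 = 208012.
A + B = 2674440 + 208012 = 2882452.

2882452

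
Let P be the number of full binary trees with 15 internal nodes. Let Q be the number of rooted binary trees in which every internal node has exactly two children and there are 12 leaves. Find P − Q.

9636059

Full binary trees with n internal nodes are counted by C_n; here n = 15. So P = C_15 = 9694845.
A full binary tree with L leaves has L−1 internal nodes and is counted by C_{L−1}; L = 12 gives C_11. So Q = C_11 = 58786.
P − Q = 9694845 − 58786 = 9636059.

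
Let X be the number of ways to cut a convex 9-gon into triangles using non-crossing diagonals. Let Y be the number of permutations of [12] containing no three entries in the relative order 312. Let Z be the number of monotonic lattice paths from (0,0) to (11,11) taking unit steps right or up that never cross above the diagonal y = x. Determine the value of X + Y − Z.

The number of triangulations of a 9-gon is the Catalan number C_7 (index = sides − 2). So X = C_7 = 429.
Permutations of [n] avoiding any single length-3 pattern are counted by C_n; here n = 12. So Y = C_12 = 208012.
Monotone paths in an n×n grid that stay weakly below the diagonal are counted by C_n; here n = 11. So Z = C_11 = 58786.
X + Y − Z = 429 + 208012 − 58786 = 149655.

149655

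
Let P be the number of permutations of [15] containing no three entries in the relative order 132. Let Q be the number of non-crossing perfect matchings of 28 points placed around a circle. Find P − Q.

Permutations of [n] avoiding any single length-3 pattern are counted by C_n; here n = 15. So P = C_15 = 9694845.
Pairing 28 circle points by 14 non-crossing chords gives C_14 matchings. So Q = C_14 = 2674440.
P − Q = 9694845 − 2674440 = 7020405.

7020405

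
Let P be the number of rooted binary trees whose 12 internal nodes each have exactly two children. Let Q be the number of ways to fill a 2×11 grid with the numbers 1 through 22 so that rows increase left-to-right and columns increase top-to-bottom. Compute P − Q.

149226

Full binary trees with n internal nodes are counted by C_n; here n = 12. So P = C_12 = 208012.
Standard Young tableaux of shape 2×n are counted by C_n; here n = 11. So Q = C_11 = 58786.
P − Q = 208012 − 58786 = 149226.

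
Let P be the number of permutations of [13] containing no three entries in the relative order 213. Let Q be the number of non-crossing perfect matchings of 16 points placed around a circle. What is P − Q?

741470

For any fixed pattern of length 3, the pattern-avoiding permutations of [13] number C_13. So P = C_13 = 742900.
Pairing 16 circle points by 8 non-crossing chords gives C_8 matchings. So Q = C_8 = 1430.
P − Q = 742900 − 1430 = 741470.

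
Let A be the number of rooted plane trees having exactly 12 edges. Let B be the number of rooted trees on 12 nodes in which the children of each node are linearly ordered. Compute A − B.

Rooted ordered trees with n edges are counted by C_n; here n = 12. So A = C_12 = 208012.
Rooted ordered (plane) trees on m nodes have m−1 edges and are counted by C_{m−1}; m = 12 gives C_11. So B = C_11 = 58786.
A − B = 208012 − 58786 = 149226.

149226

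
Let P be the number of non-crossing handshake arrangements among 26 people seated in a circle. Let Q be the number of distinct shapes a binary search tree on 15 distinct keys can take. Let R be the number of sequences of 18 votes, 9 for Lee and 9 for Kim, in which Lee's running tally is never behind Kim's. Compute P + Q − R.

10432883

With 26 = 2·13 people, non-crossing handshake pairings are non-crossing perfect matchings on a circle, counted by C_13. So P = C_13 = 742900.
Binary trees (left/right distinguished) on n nodes are counted by C_n; here n = 15. So Q = C_15 = 9694845.
Reading a vote for the leader as '(' and for the other as ')' turns such a sequence into a balanced string of 9 pairs, so the count is C_9. So R = C_9 = 4862.
P + Q − R = 742900 + 9694845 − 4862 = 10432883.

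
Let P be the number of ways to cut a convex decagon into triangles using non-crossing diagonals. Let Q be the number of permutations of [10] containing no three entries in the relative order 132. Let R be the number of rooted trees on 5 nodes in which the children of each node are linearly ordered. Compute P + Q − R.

The number of triangulations of a 10-gon is the Catalan number C_8 (index = sides − 2). So P = C_8 = 1430.
Permutations of [n] avoiding any single length-3 pattern are counted by C_n; here n = 10. So Q = C_10 = 16796.
A rooted plane tree on 5 nodes has 4 edges, and such trees are counted by C_4. So R = C_4 = 14.
P + Q − R = 1430 + 16796 − 14 = 18212.

18212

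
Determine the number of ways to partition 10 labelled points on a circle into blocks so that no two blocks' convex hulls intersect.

The non-crossing partitions of [10] form a lattice of size C_10.
C_10 = C(20,10)/11 = 184756/11 = 16796.

16796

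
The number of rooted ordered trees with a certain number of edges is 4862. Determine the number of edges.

Rooted ordered trees with n edges are counted by C_n, and C_9 = 4862.

9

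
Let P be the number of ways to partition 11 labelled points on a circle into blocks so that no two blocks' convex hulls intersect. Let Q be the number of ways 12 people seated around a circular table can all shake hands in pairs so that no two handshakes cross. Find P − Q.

58654

The non-crossing partitions of [11] form a lattice of size C_11. So P = C_11 = 58786.
Non-crossing handshake pairings of 2n people are counted by C_n; 12 people gives n = 6. So Q = C_6 = 132.
P − Q = 58786 − 132 = 58654.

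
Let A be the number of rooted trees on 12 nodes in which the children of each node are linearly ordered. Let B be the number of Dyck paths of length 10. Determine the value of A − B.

A rooted plane tree on 12 nodes has 11 edges, and such trees are counted by C_11. So A = C_11 = 58786.
Paths of 5 up- and 5 down-steps that never dip below the axis are Dyck paths; their count is C_5. So B = C_5 = 42.
A − B = 58786 − 42 = 58744.

58744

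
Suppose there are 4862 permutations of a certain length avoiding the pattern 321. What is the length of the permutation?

Permutations of [n] avoiding a fixed length-3 pattern are counted by C_n; 4862 = C_9.

9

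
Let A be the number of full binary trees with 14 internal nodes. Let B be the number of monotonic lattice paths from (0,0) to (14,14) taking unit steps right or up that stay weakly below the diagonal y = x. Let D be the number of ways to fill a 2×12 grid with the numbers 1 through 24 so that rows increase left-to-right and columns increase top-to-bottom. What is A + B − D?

The number of full binary trees on 14 internal nodes is the Catalan number C_14. So A = C_14 = 2674440.
Monotone paths in an n×n grid that stay weakly below the diagonal are counted by C_n; here n = 14. So B = C_14 = 2674440.
Standard Young tableaux of shape 2×n are counted by C_n; here n = 12. So D = C_12 = 208012.
A + B − D = 2674440 + 2674440 − 208012 = 5140868.

5140868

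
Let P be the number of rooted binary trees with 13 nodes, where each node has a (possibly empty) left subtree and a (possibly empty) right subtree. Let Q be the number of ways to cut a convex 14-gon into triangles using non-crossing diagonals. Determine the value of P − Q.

534888

There are C_n binary search tree shapes on n keys; with n = 13 that is C_13. So P = C_13 = 742900.
A convex 14-gon is triangulated into 12 triangles, and the number of such triangulations is the Catalan number C_{14−2} = C_12. So Q = C_12 = 208012.
P − Q = 742900 − 208012 = 534888.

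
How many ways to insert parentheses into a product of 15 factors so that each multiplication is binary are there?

Parenthesizations of m factors correspond to full binary trees with m leaves, counted by C_{m−1}; m = 15 gives C_14.
C_14 = C(28,14)/15 = 40116600/15 = 2674440.

2674440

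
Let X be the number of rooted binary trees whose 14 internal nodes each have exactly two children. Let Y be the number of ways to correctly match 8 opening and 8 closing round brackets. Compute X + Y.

2675870

The number of full binary trees on 14 internal nodes is the Catalan number C_14. So X = C_14 = 2674440.
With 8 pairs the number of balanced bracket strings is the Catalan number C_8. So Y = C_8 = 1430.
X + Y = 2674440 + 1430 = 2675870.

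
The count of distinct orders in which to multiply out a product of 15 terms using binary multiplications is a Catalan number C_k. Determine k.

14

Parenthesizations of m factors correspond to full binary trees with m leaves, counted by C_{m−1}; m = 15 gives C_14.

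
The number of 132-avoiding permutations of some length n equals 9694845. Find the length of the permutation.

Permutations of [n] avoiding a fixed length-3 pattern are counted by C_n, and C_15 = 9694845.

15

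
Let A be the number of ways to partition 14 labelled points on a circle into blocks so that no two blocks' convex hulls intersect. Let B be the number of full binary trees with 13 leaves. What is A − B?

Non-crossing partitions of an n-element set are counted by C_n; here n = 14. So A = C_14 = 2674440.
Full binary trees with 13 leaves have 13−1 = 12 internal nodes, so there are C_12 of them. So B = C_12 = 208012.
A − B = 2674440 − 208012 = 2466428.

2466428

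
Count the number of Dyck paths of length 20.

16796

A Dyck path with 10 up-steps and 10 down-steps has semilength 10, so there are C_10 of them.
C_10 = C(20,10)/11 = 184756/11 = 16796.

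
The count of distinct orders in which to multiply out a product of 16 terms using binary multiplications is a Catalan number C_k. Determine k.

15

Parenthesizations of m factors correspond to full binary trees with m leaves, counted by C_{m−1}; m = 16 gives C_15.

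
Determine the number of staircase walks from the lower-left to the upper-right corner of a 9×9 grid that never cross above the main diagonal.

4862

Monotone paths in an n×n grid that stay weakly below the diagonal are counted by C_n; here n = 9.
C_9 = C_8 · 2(2·8+1)/(8+2) = 1430 · 34/10 = 4862.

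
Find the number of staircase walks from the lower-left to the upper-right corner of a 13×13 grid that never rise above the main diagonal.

742900

Sub-diagonal monotone paths from (0,0) to (13,13) biject with Dyck paths of semilength 13, giving C_13.
C_13 = C_12 · 2(2·12+1)/(12+2) = 208012 · 50/14 = 742900.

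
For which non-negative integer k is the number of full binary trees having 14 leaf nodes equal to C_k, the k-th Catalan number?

A full binary tree with L leaves has L−1 internal nodes and is counted by C_{L−1}; L = 14 gives C_13.

13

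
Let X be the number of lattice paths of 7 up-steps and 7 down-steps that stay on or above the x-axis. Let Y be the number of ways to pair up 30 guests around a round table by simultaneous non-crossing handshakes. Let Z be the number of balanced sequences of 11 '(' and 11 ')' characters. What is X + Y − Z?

Paths of 7 up- and 7 down-steps that never dip below the axis are Dyck paths; their count is C_7. So X = C_7 = 429.
With 30 = 2·15 people, non-crossing handshake pairings are non-crossing perfect matchings on a circle, counted by C_15. So Y = C_15 = 9694845.
A balanced arrangement of 11 bracket pairs is a Dyck word of semilength 11, so the count is C_11. So Z = C_11 = 58786.
X + Y − Z = 429 + 9694845 − 58786 = 9636488.

9636488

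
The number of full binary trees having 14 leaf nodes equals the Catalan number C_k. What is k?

13

A full binary tree with L leaves has L−1 internal nodes and is counted by C_{L−1}; L = 14 gives C_13.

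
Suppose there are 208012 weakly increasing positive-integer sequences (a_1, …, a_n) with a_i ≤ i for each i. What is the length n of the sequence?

Such sub-staircase sequences of length n are counted by C_n, and C_12 = 208012.

12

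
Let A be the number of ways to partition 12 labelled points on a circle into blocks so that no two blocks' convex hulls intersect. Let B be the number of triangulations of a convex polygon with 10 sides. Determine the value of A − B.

The non-crossing partitions of [12] form a lattice of size C_12. So A = C_12 = 208012.
A convex 10-gon is triangulated into 8 triangles, and the number of such triangulations is the Catalan number C_{10−2} = C_8. So B = C_8 = 1430.
A − B = 208012 − 1430 = 206582.

206582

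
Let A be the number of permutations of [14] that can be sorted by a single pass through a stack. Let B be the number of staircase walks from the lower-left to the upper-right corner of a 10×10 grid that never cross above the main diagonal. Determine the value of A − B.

2657644

By Knuth's characterisation, the stack-sortable permutations of length 14 are the 231-avoiders, numbering C_14. So A = C_14 = 2674440.
Monotone paths in an n×n grid that stay weakly below the diagonal are counted by C_n; here n = 10. So B = C_10 = 16796.
A − B = 2674440 − 16796 = 2657644.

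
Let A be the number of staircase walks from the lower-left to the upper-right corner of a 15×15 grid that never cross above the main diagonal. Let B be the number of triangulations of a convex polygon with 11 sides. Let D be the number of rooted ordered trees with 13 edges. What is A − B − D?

Monotone paths in an n×n grid that stay weakly below the diagonal are counted by C_n; here n = 15. So A = C_15 = 9694845.
The number of triangulations of an 11-gon is the Catalan number C_9 (index = sides − 2). So B = C_9 = 4862.
A rooted plane tree with 13 edges has 14 nodes, and the count is C_13. So D = C_13 = 742900.
A − B − D = 9694845 − 4862 − 742900 = 8947083.

8947083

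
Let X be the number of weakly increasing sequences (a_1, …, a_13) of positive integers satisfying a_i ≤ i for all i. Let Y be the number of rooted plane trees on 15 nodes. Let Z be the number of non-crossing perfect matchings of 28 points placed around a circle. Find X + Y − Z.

742900

Such sub-staircase sequences of length n are counted by C_n; here n = 13. So X = C_13 = 742900.
A rooted plane tree on 15 nodes has 14 edges, and such trees are counted by C_14. So Y = C_14 = 2674440.
Non-crossing perfect matchings of 2n points on a circle are counted by C_n; with 28 points, n = 14. So Z = C_14 = 2674440.
X + Y − Z = 742900 + 2674440 − 2674440 = 742900.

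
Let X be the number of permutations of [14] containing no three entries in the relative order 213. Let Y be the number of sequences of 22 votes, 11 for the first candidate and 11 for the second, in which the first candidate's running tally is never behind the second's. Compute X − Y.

Permutations of [n] avoiding any single length-3 pattern are counted by C_n; here n = 14. So X = C_14 = 2674440.
Ballot sequences with n votes each where one side never trails are Dyck words, counted by C_n; here n = 11. So Y = C_11 = 58786.
X − Y = 2674440 − 58786 = 2615654.

2615654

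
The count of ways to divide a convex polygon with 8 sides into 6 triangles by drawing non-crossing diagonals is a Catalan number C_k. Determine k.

Triangulations of a convex m-gon are counted by C_{m−2}; with m = 8 this is C_6.

6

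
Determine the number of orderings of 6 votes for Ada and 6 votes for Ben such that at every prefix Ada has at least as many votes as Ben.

Ballot sequences with n votes each where one side never trails are Dyck words, counted by C_n; here n = 6.
C_6 = C_5 · 2(2·5+1)/(5+2) = 42 · 22/7 = 132.

132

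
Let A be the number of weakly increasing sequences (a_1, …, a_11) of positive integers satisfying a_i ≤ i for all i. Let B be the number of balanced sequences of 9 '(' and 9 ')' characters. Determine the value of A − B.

Such sub-staircase sequences of length n are counted by C_n; here n = 11. So A = C_11 = 58786.
A balanced arrangement of 9 bracket pairs is a Dyck word of semilength 9, so the count is C_9. So B = C_9 = 4862.
A − B = 58786 − 4862 = 53924.

53924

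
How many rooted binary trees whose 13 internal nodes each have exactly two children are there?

Full binary trees with n internal nodes are counted by C_n; here n = 13.
C_13 = 742900.

742900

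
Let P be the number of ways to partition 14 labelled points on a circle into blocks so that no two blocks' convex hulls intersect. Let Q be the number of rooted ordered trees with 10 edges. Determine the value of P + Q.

2691236

The non-crossing partitions of [14] form a lattice of size C_14. So P = C_14 = 2674440.
Rooted ordered trees with n edges are counted by C_n; here n = 10. So Q = C_10 = 16796.
P + Q = 2674440 + 16796 = 2691236.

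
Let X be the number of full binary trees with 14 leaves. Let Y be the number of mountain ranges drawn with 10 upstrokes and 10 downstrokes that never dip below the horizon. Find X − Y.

A full binary tree with L leaves has L−1 internal nodes and is counted by C_{L−1}; L = 14 gives C_13. So X = C_13 = 742900.
Paths of 10 up- and 10 down-steps that never dip below the axis are Dyck paths; their count is C_10. So Y = C_10 = 16796.
X − Y = 742900 − 16796 = 726104.

726104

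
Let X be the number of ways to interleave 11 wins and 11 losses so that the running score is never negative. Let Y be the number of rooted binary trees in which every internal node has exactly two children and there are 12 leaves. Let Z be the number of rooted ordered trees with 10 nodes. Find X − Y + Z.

Reading a vote for the leader as '(' and for the other as ')' turns such a sequence into a balanced string of 11 pairs, so the count is C_11. So X = C_11 = 58786.
Full binary trees with 12 leaves have 12−1 = 11 internal nodes, so there are C_11 of them. So Y = C_11 = 58786.
Rooted ordered (plane) trees on m nodes have m−1 edges and are counted by C_{m−1}; m = 10 gives C_9. So Z = C_9 = 4862.
X − Y + Z = 58786 − 58786 + 4862 = 4862.

4862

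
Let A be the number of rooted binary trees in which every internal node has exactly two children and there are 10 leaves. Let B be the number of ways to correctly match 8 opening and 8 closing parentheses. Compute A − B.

3432

A full binary tree with L leaves has L−1 internal nodes and is counted by C_{L−1}; L = 10 gives C_9. So A = C_9 = 4862.
A balanced arrangement of 8 bracket pairs is a Dyck word of semilength 8, so the count is C_8. So B = C_8 = 1430.
A − B = 4862 − 1430 = 3432.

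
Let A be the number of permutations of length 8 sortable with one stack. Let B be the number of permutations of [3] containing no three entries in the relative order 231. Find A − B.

By Knuth's characterisation, the stack-sortable permutations of length 8 are the 231-avoiders, numbering C_8. So A = C_8 = 1430.
Permutations of [n] avoiding any single length-3 pattern are counted by C_n; here n = 3. So B = C_3 = 5.
A − B = 1430 − 5 = 1425.

1425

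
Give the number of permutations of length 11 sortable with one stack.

By Knuth's characterisation, the stack-sortable permutations of length 11 are the 231-avoiders, numbering C_11.
C_11 = C(22,11)/12 = 705432/12 = 58786.

58786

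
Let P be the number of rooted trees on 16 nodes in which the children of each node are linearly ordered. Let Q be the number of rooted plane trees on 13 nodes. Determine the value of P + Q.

9902857

Rooted ordered (plane) trees on m nodes have m−1 edges and are counted by C_{m−1}; m = 16 gives C_15. So P = C_15 = 9694845.
Rooted ordered (plane) trees on m nodes have m−1 edges and are counted by C_{m−1}; m = 13 gives C_12. So Q = C_12 = 208012.
P + Q = 9694845 + 208012 = 9902857.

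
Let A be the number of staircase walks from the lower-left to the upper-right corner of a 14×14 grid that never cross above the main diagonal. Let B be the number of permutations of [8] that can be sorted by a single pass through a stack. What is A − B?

Monotone paths in an n×n grid that stay weakly below the diagonal are counted by C_n; here n = 14. So A = C_14 = 2674440.
Stack-sortable permutations are exactly the 231-avoiding ones, counted by C_n; here n = 8. So B = C_8 = 1430.
A − B = 2674440 − 1430 = 2673010.

2673010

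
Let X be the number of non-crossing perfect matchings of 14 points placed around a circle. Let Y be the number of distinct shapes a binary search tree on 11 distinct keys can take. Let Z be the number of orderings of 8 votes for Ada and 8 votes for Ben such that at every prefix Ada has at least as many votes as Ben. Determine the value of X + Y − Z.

Non-crossing perfect matchings of 2n points on a circle are counted by C_n; with 14 points, n = 7. So X = C_7 = 429.
Rooted binary trees with 11 nodes (each child slot possibly empty) number C_11. So Y = C_11 = 58786.
Reading a vote for the leader as '(' and for the other as ')' turns such a sequence into a balanced string of 8 pairs, so the count is C_8. So Z = C_8 = 1430.
X + Y − Z = 429 + 58786 − 1430 = 57785.

57785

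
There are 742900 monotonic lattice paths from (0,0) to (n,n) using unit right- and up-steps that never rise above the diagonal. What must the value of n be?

13

Such diagonal-avoiding paths in an n×n grid are counted by C_n; 742900 = C_13.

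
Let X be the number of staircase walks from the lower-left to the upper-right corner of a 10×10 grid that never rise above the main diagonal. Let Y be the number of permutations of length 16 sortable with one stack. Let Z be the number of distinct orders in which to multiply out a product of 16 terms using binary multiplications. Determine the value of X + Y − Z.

Monotone paths in an n×n grid that stay weakly below the diagonal are counted by C_n; here n = 10. So X = C_10 = 16796.
Stack-sortable permutations are exactly the 231-avoiding ones, counted by C_n; here n = 16. So Y = C_16 = 35357670.
Parenthesizations of m factors correspond to full binary trees with m leaves, counted by C_{m−1}; m = 16 gives C_15. So Z = C_15 = 9694845.
X + Y − Z = 16796 + 35357670 − 9694845 = 25679621.

25679621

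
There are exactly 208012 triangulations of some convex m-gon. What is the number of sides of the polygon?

14

Triangulations of a convex m-gon are counted by C_{m−2}; 208012 = C_12.
So m − 2 = 12, giving m = 14 sides.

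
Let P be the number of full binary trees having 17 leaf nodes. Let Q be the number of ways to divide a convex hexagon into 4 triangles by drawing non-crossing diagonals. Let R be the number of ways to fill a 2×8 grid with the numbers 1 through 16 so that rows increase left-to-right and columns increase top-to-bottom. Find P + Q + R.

35359114

A full binary tree with L leaves has L−1 internal nodes and is counted by C_{L−1}; L = 17 gives C_16. So P = C_16 = 35357670.
The number of triangulations of a 6-gon is the Catalan number C_4 (index = sides − 2). So Q = C_4 = 14.
Standard Young tableaux of shape 2×n are counted by C_n; here n = 8. So R = C_8 = 1430.
P + Q + R = 35357670 + 14 + 1430 = 35359114.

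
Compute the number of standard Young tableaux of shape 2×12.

Standard Young tableaux of shape 2×n are counted by C_n; here n = 12.
C_12 = 208012.

208012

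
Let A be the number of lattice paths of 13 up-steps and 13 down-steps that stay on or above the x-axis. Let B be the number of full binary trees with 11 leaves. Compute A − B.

726104

Dyck paths of semilength n (length 2n) are counted by C_n; here n = 13. So A = C_13 = 742900.
A full binary tree with L leaves has L−1 internal nodes and is counted by C_{L−1}; L = 11 gives C_10. So B = C_10 = 16796.
A − B = 742900 − 16796 = 726104.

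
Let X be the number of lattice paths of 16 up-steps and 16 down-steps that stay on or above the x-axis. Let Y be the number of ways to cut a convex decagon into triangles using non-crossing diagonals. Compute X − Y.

35356240

Paths of 16 up- and 16 down-steps that never dip below the axis are Dyck paths; their count is C_16. So X = C_16 = 35357670.
Triangulations of a convex m-gon are counted by C_{m−2}; with m = 10 this is C_8. So Y = C_8 = 1430.
X − Y = 35357670 − 1430 = 35356240.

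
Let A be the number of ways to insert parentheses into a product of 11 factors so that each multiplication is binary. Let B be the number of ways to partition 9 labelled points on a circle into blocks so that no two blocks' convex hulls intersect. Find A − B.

11934

Parenthesizations of m factors correspond to full binary trees with m leaves, counted by C_{m−1}; m = 11 gives C_10. So A = C_10 = 16796.
Non-crossing partitions of an n-element set are counted by C_n; here n = 9. So B = C_9 = 4862.
A − B = 16796 − 4862 = 11934.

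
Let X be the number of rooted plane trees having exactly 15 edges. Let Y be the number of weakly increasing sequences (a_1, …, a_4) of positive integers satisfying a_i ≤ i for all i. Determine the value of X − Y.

9694831

Rooted ordered trees with n edges are counted by C_n; here n = 15. So X = C_15 = 9694845.
Such sub-staircase sequences of length n are counted by C_n; here n = 4. So Y = C_4 = 14.
X − Y = 9694845 − 14 = 9694831.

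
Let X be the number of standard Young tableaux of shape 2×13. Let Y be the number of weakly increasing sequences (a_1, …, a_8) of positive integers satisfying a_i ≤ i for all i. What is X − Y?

Standard Young tableaux of shape 2×n are counted by C_n; here n = 13. So X = C_13 = 742900.
Weakly increasing sequences with a_i ≤ i biject with Dyck paths of semilength 8, so there are C_8. So Y = C_8 = 1430.
X − Y = 742900 − 1430 = 741470.

741470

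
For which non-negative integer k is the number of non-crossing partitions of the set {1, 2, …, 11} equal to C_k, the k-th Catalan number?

The non-crossing partitions of [11] form a lattice of size C_11.

11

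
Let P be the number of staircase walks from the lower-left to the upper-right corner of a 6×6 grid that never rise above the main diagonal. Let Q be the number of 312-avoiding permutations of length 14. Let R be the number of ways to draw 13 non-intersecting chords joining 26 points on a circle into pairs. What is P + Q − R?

Monotone paths in an n×n grid that stay weakly below the diagonal are counted by C_n; here n = 6. So P = C_6 = 132.
For any fixed pattern of length 3, the pattern-avoiding permutations of [14] number C_14. So Q = C_14 = 2674440.
Pairing 26 circle points by 13 non-crossing chords gives C_13 matchings. So R = C_13 = 742900.
P + Q − R = 132 + 2674440 − 742900 = 1931672.

1931672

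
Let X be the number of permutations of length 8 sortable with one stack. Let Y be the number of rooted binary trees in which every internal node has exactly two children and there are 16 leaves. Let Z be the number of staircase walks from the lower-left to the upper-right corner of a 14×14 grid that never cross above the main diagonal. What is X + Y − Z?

7021835

Stack-sortable permutations are exactly the 231-avoiding ones, counted by C_n; here n = 8. So X = C_8 = 1430.
Full binary trees with 16 leaves have 16−1 = 15 internal nodes, so there are C_15 of them. So Y = C_15 = 9694845.
Sub-diagonal monotone paths from (0,0) to (14,14) biject with Dyck paths of semilength 14, giving C_14. So Z = C_14 = 2674440.
X + Y − Z = 1430 + 9694845 − 2674440 = 7021835.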